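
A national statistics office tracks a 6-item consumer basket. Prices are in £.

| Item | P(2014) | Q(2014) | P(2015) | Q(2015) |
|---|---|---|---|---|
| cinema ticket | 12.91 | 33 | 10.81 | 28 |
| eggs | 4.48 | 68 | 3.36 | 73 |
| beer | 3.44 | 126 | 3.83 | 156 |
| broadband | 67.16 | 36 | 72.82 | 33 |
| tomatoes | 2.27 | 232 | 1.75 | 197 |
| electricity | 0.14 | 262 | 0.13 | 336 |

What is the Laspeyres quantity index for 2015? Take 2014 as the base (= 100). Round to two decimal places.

Laspeyres quantity index uses base-period prices as weights.
ΣP(2014)·Q(2015) = 12.91×28 + 4.48×73 + 3.44×156 + 67.16×33 + 2.27×197 + 0.14×336 = 361.48 + 327.04 + 536.64 + 2216.28 + 447.19 + 47.04 = 3935.67
ΣP(2014)·Q(2014) = 12.91×33 + 4.48×68 + 3.44×126 + 67.16×36 + 2.27×232 + 0.14×262 = 426.03 + 304.64 + 433.44 + 2417.76 + 526.64 + 36.68 = 4145.19
Index = 3935.67 / 4145.19 × 100 = 94.9455

94.95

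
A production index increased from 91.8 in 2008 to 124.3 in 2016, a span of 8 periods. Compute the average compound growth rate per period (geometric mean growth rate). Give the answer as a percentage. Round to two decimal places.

Growth factor = (124.3/91.8)^(1/8) = (1.354031)^(1/8) = 1.038613
Growth rate = 1.038613 − 1 = 0.038613 = 3.8613%

3.86%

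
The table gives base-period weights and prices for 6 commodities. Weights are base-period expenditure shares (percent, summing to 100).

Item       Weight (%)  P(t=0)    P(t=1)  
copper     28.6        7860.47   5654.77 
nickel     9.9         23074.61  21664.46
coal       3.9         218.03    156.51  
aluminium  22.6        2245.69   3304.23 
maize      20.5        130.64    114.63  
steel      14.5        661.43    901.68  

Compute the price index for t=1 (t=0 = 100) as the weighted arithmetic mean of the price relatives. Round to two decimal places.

copper: 28.6 × (5654.77/7860.47) = 28.6 × 0.719393 = 20.5747
nickel: 9.9 × (21664.46/23074.61) = 9.9 × 0.938887 = 9.2950
coal: 3.9 × (156.51/218.03) = 3.9 × 0.717837 = 2.7996
aluminium: 22.6 × (3304.23/2245.69) = 22.6 × 1.471365 = 33.2529
maize: 20.5 × (114.63/130.64) = 20.5 × 0.877449 = 17.9877
steel: 14.5 × (901.68/661.43) = 14.5 × 1.363228 = 19.7668
Index = Σ wᵢ·(p₁ᵢ/p₀ᵢ) = 20.5747 + 9.2950 + 2.7996 + 33.2529 + 17.9877 + 19.7668 = 103.6766

103.68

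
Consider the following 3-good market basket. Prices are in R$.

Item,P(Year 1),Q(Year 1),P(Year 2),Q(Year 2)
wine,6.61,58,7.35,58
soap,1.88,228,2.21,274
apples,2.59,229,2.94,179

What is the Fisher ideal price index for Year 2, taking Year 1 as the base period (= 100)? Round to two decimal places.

Laspeyres component (base-period weights):
ΣP(Year 2)Q(Year 1) = 7.35×58 + 2.21×228 + 2.94×229 = 426.3 + 503.88 + 673.26 = 1603.44
ΣP(Year 1)Q(Year 1) = 6.61×58 + 1.88×228 + 2.59×229 = 383.38 + 428.64 + 593.11 = 1405.13
L = 1603.44 / 1405.13 × 100 = 114.1133
Paasche component (current-period weights):
ΣP(Year 2)Q(Year 2) = 7.35×58 + 2.21×274 + 2.94×179 = 426.3 + 605.54 + 526.26 = 1558.1
ΣP(Year 1)Q(Year 2) = 6.61×58 + 1.88×274 + 2.59×179 = 383.38 + 515.12 + 463.61 = 1362.11
P = 1558.1 / 1362.11 × 100 = 114.3887
Fisher = √(L × P) = √(114.1133 × 114.3887) = 114.2509

114.25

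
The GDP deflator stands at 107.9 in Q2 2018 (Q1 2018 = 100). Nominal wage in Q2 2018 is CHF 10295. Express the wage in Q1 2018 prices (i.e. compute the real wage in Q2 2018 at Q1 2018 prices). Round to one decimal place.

9541.2

Real = Nominal ÷ (Index/100) = 10295 ÷ (107.9/100)
     = 10295 ÷ 1.079 = 9541.2419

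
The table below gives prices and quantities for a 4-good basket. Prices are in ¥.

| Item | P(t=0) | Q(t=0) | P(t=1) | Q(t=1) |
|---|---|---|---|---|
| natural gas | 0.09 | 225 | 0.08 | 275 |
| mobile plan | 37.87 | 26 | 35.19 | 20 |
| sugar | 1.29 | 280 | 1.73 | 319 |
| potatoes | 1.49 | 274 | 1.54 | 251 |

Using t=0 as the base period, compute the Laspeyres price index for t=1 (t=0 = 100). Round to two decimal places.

103.66

Laspeyres price index uses base-period quantities as weights.
ΣP(t=1)·Q(t=0) = 0.08×225 + 35.19×26 + 1.73×280 + 1.54×274 = 18 + 914.94 + 484.4 + 421.96 = 1839.3
ΣP(t=0)·Q(t=0) = 0.09×225 + 37.87×26 + 1.29×280 + 1.49×274 = 20.25 + 984.62 + 361.2 + 408.26 = 1774.33
Index = 1839.3 / 1774.33 × 100 = 103.6617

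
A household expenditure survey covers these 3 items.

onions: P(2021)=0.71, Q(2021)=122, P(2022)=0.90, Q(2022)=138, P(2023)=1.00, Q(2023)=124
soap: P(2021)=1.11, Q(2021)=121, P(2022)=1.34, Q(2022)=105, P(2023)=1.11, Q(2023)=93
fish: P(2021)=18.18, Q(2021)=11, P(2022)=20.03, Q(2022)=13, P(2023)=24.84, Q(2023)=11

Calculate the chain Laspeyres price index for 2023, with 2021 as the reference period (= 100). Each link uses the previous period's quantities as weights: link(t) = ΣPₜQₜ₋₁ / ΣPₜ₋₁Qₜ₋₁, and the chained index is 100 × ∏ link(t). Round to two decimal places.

Link 2021→2022:
ΣP(2022)Q(2021) = 0.90×122 + 1.34×121 + 20.03×11 = 109.8 + 162.14 + 220.33 = 492.27
ΣP(2021)Q(2021) = 0.71×122 + 1.11×121 + 18.18×11 = 86.62 + 134.31 + 199.98 = 420.91
link = 492.27/420.91 = 1.169537
Link 2022→2023:
ΣP(2023)Q(2022) = 1.00×138 + 1.11×105 + 24.84×13 = 138 + 116.55 + 322.92 = 577.47
ΣP(2022)Q(2022) = 0.90×138 + 1.34×105 + 20.03×13 = 124.2 + 140.7 + 260.39 = 525.29
link = 577.47/525.29 = 1.099336
Chained index = 100 × 1.169537 × 1.099336 = 128.5714

128.57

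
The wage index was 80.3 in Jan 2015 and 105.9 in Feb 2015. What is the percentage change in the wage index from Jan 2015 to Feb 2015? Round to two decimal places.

31.88%

Change = (105.9 − 80.3) / 80.3 × 100
       = 25.6 / 80.3 × 100 = 31.8804%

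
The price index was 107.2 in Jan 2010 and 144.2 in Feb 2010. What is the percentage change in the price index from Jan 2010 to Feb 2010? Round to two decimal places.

Change = (144.2 − 107.2) / 107.2 × 100
       = 37.0 / 107.2 × 100 = 34.5149%

34.51%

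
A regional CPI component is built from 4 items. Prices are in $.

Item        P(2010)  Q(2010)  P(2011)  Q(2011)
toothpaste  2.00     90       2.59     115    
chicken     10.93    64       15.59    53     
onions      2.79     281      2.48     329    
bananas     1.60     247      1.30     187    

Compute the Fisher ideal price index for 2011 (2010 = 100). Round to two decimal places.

108.48

Laspeyres component (base-period weights):
ΣP(2011)Q(2010) = 2.59×90 + 15.59×64 + 2.48×281 + 1.30×247 = 233.1 + 997.76 + 696.88 + 321.1 = 2248.84
ΣP(2010)Q(2010) = 2.00×90 + 10.93×64 + 2.79×281 + 1.60×247 = 180 + 699.52 + 783.99 + 395.2 = 2058.71
L = 2248.84 / 2058.71 × 100 = 109.2354
Paasche component (current-period weights):
ΣP(2011)Q(2011) = 2.59×115 + 15.59×53 + 2.48×329 + 1.30×187 = 297.85 + 826.27 + 815.92 + 243.1 = 2183.14
ΣP(2010)Q(2011) = 2.00×115 + 10.93×53 + 2.79×329 + 1.60×187 = 230 + 579.29 + 917.91 + 299.2 = 2026.4
P = 2183.14 / 2026.4 × 100 = 107.7349
Fisher = √(L × P) = √(109.2354 × 107.7349) = 108.4826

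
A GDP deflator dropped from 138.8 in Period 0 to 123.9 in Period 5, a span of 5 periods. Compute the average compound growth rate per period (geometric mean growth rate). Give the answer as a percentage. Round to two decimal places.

Growth factor = (123.9/138.8)^(1/5) = (0.892651)^(1/5) = 0.977544
Growth rate = 0.977544 − 1 = -0.022456 = -2.2456%

-2.25%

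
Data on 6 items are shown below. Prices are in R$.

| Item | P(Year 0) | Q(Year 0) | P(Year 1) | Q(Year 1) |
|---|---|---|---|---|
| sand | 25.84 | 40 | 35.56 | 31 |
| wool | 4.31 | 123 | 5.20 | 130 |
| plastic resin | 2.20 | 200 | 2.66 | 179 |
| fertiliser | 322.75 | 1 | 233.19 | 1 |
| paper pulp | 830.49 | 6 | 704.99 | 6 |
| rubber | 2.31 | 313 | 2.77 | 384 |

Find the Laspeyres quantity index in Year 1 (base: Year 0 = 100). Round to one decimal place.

Laspeyres quantity index uses base-period prices as weights.
ΣP(Year 0)·Q(Year 1) = 25.84×31 + 4.31×130 + 2.20×179 + 322.75×1 + 830.49×6 + 2.31×384 = 801.04 + 560.3 + 393.8 + 322.75 + 4982.94 + 887.04 = 7947.87
ΣP(Year 0)·Q(Year 0) = 25.84×40 + 4.31×123 + 2.20×200 + 322.75×1 + 830.49×6 + 2.31×313 = 1033.6 + 530.13 + 440 + 322.75 + 4982.94 + 723.03 = 8032.45
Index = 7947.87 / 8032.45 × 100 = 98.9470

98.9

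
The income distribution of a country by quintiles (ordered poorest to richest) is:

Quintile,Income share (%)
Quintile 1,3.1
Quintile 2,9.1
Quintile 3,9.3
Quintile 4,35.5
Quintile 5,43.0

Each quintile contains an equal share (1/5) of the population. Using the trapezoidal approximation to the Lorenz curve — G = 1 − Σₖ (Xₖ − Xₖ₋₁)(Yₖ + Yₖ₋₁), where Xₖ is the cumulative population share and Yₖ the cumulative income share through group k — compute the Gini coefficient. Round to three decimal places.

Cumulative income shares Yₖ: 0.0310, 0.1220, 0.2150, 0.5700, 1.0000
Σ (Xₖ−Xₖ₋₁)(Yₖ+Yₖ₋₁) = (1/5)(0.0310+0.0000) + (1/5)(0.1220+0.0310) + (1/5)(0.2150+0.1220) + (1/5)(0.5700+0.2150) + (1/5)(1.0000+0.5700)
  = 0.0062 + 0.0306 + 0.0674 + 0.1570 + 0.3140 = 0.5752
G = 1 − 0.5752 = 0.4248

0.425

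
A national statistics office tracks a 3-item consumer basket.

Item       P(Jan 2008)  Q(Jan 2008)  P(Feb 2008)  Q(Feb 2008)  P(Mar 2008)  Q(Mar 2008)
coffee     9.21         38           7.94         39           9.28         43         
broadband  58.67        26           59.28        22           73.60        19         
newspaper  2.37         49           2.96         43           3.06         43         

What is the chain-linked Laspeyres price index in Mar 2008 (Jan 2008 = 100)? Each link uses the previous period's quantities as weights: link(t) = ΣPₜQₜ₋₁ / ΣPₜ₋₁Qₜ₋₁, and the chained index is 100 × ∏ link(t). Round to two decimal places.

121.13

Link Jan 2008→Feb 2008:
ΣP(Feb 2008)Q(Jan 2008) = 7.94×38 + 59.28×26 + 2.96×49 = 301.72 + 1541.28 + 145.04 = 1988.04
ΣP(Jan 2008)Q(Jan 2008) = 9.21×38 + 58.67×26 + 2.37×49 = 349.98 + 1525.42 + 116.13 = 1991.53
link = 1988.04/1991.53 = 0.998248
Link Feb 2008→Mar 2008:
ΣP(Mar 2008)Q(Feb 2008) = 9.28×39 + 73.60×22 + 3.06×43 = 361.92 + 1619.2 + 131.58 = 2112.7
ΣP(Feb 2008)Q(Feb 2008) = 7.94×39 + 59.28×22 + 2.96×43 = 309.66 + 1304.16 + 127.28 = 1741.1
link = 2112.7/1741.1 = 1.213428
Chained index = 100 × 0.998248 × 1.213428 = 121.1302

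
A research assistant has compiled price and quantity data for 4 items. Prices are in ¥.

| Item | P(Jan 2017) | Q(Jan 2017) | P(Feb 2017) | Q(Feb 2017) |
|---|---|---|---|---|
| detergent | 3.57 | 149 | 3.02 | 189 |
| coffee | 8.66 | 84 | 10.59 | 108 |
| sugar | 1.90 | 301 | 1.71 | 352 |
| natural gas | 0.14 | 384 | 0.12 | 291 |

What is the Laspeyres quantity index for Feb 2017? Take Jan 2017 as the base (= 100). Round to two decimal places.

123.05

Laspeyres quantity index uses base-period prices as weights.
ΣP(Jan 2017)·Q(Feb 2017) = 3.57×189 + 8.66×108 + 1.90×352 + 0.14×291 = 674.73 + 935.28 + 668.8 + 40.74 = 2319.55
ΣP(Jan 2017)·Q(Jan 2017) = 3.57×149 + 8.66×84 + 1.90×301 + 0.14×384 = 531.93 + 727.44 + 571.9 + 53.76 = 1885.03
Index = 2319.55 / 1885.03 × 100 = 123.0511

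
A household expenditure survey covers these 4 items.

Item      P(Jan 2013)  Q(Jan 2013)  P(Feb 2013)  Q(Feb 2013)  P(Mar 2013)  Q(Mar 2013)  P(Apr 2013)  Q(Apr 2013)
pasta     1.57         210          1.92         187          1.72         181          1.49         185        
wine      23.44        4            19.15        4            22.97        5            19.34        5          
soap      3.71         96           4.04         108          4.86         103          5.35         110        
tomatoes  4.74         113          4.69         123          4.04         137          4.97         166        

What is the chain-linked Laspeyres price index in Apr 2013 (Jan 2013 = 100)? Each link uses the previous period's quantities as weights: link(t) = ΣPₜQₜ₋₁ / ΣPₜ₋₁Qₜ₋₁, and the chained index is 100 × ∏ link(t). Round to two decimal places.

Link Jan 2013→Feb 2013:
ΣP(Feb 2013)Q(Jan 2013) = 1.92×210 + 19.15×4 + 4.04×96 + 4.69×113 = 403.2 + 76.6 + 387.84 + 529.97 = 1397.61
ΣP(Jan 2013)Q(Jan 2013) = 1.57×210 + 23.44×4 + 3.71×96 + 4.74×113 = 329.7 + 93.76 + 356.16 + 535.62 = 1315.24
link = 1397.61/1315.24 = 1.062627
Link Feb 2013→Mar 2013:
ΣP(Mar 2013)Q(Feb 2013) = 1.72×187 + 22.97×4 + 4.86×108 + 4.04×123 = 321.64 + 91.88 + 524.88 + 496.92 = 1435.32
ΣP(Feb 2013)Q(Feb 2013) = 1.92×187 + 19.15×4 + 4.04×108 + 4.69×123 = 359.04 + 76.6 + 436.32 + 576.87 = 1448.83
link = 1435.32/1448.83 = 0.990675
Link Mar 2013→Apr 2013:
ΣP(Apr 2013)Q(Mar 2013) = 1.49×181 + 19.34×5 + 5.35×103 + 4.97×137 = 269.69 + 96.7 + 551.05 + 680.89 = 1598.33
ΣP(Mar 2013)Q(Mar 2013) = 1.72×181 + 22.97×5 + 4.86×103 + 4.04×137 = 311.32 + 114.85 + 500.58 + 553.48 = 1480.23
link = 1598.33/1480.23 = 1.079785
Chained index = 100 × 1.062627 × 0.990675 × 1.079785 = 113.6710

113.67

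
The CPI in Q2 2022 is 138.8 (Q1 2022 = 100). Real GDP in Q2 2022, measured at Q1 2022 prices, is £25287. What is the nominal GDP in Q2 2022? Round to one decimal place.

35098.4

Nominal = Real × (Index/100) = 25287 × (138.8/100)
        = 25287 × 1.388 = 35098.3560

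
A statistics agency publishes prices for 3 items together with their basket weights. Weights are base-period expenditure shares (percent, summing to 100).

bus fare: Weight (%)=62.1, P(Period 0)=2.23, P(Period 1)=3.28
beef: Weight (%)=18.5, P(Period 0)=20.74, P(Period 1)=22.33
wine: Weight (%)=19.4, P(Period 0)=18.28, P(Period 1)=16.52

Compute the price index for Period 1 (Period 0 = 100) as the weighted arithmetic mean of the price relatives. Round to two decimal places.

bus fare: 62.1 × (3.28/2.23) = 62.1 × 1.470852 = 91.3399
beef: 18.5 × (22.33/20.74) = 18.5 × 1.076663 = 19.9183
wine: 19.4 × (16.52/18.28) = 19.4 × 0.903720 = 17.5322
Index = Σ wᵢ·(p₁ᵢ/p₀ᵢ) = 91.3399 + 19.9183 + 17.5322 = 128.7904

128.79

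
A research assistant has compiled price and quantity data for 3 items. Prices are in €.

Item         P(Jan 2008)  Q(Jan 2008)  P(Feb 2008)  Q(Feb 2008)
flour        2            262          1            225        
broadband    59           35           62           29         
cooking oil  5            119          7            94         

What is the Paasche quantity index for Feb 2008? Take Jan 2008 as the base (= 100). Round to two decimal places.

Paasche quantity index uses current-period prices as weights.
ΣP(Feb 2008)·Q(Feb 2008) = 1×225 + 62×29 + 7×94 = 225 + 1798 + 658 = 2681
ΣP(Feb 2008)·Q(Jan 2008) = 1×262 + 62×35 + 7×119 = 262 + 2170 + 833 = 3265
Index = 2681 / 3265 × 100 = 82.1133

82.11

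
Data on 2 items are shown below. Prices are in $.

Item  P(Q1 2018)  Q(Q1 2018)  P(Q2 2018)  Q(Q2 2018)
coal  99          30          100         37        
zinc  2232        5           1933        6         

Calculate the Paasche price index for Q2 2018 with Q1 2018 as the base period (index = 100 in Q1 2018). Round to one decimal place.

Paasche price index uses current-period quantities as weights.
ΣP(Q2 2018)·Q(Q2 2018) = 100×37 + 1933×6 = 3700 + 11598 = 15298
ΣP(Q1 2018)·Q(Q2 2018) = 99×37 + 2232×6 = 3663 + 13392 = 17055
Index = 15298 / 17055 × 100 = 89.6980

89.7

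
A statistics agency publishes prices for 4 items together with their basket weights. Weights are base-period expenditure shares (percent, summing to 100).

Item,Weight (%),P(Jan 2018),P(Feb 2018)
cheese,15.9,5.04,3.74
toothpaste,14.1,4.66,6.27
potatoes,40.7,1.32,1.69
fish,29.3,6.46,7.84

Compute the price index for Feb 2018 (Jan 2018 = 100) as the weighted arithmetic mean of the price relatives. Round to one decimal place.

cheese: 15.9 × (3.74/5.04) = 15.9 × 0.742063 = 11.7988
toothpaste: 14.1 × (6.27/4.66) = 14.1 × 1.345494 = 18.9715
potatoes: 40.7 × (1.69/1.32) = 40.7 × 1.280303 = 52.1083
fish: 29.3 × (7.84/6.46) = 29.3 × 1.213622 = 35.5591
Index = Σ wᵢ·(p₁ᵢ/p₀ᵢ) = 11.7988 + 18.9715 + 52.1083 + 35.5591 = 118.4377

118.4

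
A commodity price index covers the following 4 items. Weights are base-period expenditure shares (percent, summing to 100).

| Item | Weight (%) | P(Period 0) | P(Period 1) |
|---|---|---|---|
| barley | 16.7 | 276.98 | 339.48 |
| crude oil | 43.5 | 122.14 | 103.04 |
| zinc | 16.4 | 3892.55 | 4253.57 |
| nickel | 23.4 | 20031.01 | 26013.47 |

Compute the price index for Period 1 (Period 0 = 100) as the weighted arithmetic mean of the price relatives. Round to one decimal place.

105.5

barley: 16.7 × (339.48/276.98) = 16.7 × 1.225648 = 20.4683
crude oil: 43.5 × (103.04/122.14) = 43.5 × 0.843622 = 36.6976
zinc: 16.4 × (4253.57/3892.55) = 16.4 × 1.092746 = 17.9210
nickel: 23.4 × (26013.47/20031.01) = 23.4 × 1.298660 = 30.3886
Index = Σ wᵢ·(p₁ᵢ/p₀ᵢ) = 20.4683 + 36.6976 + 17.9210 + 30.3886 = 105.4756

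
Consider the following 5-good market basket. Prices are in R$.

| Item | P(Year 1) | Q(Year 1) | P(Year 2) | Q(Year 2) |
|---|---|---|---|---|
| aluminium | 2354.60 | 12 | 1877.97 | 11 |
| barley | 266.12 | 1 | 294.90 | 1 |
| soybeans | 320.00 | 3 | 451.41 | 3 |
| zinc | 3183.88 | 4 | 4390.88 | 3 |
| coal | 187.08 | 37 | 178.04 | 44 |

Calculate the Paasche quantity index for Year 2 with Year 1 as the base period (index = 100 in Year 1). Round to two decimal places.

Paasche quantity index uses current-period prices as weights.
ΣP(Year 2)·Q(Year 2) = 1877.97×11 + 294.90×1 + 451.41×3 + 4390.88×3 + 178.04×44 = 20657.67 + 294.9 + 1354.23 + 13172.64 + 7833.76 = 43313.2
ΣP(Year 2)·Q(Year 1) = 1877.97×12 + 294.90×1 + 451.41×3 + 4390.88×4 + 178.04×37 = 22535.64 + 294.9 + 1354.23 + 17563.52 + 6587.48 = 48335.77
Index = 43313.2 / 48335.77 × 100 = 89.6090

89.61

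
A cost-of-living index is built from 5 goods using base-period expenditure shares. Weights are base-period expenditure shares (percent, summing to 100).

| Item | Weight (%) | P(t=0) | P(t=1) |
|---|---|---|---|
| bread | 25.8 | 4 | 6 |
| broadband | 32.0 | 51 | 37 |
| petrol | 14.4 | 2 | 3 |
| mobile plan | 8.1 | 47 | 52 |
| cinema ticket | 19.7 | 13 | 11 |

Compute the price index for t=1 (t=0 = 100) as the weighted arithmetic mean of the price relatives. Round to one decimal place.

bread: 25.8 × (6/4) = 25.8 × 1.500000 = 38.7000
broadband: 32.0 × (37/51) = 32.0 × 0.725490 = 23.2157
petrol: 14.4 × (3/2) = 14.4 × 1.500000 = 21.6000
mobile plan: 8.1 × (52/47) = 8.1 × 1.106383 = 8.9617
cinema ticket: 19.7 × (11/13) = 19.7 × 0.846154 = 16.6692
Index = Σ wᵢ·(p₁ᵢ/p₀ᵢ) = 38.7000 + 23.2157 + 21.6000 + 8.9617 + 16.6692 = 109.1466

109.1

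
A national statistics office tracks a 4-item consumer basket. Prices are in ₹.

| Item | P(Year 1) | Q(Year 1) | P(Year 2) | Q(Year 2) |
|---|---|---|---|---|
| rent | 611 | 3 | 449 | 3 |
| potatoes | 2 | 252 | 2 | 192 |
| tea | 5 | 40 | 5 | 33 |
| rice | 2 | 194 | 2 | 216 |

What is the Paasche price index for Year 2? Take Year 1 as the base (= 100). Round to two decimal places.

Paasche price index uses current-period quantities as weights.
ΣP(Year 2)·Q(Year 2) = 449×3 + 2×192 + 5×33 + 2×216 = 1347 + 384 + 165 + 432 = 2328
ΣP(Year 1)·Q(Year 2) = 611×3 + 2×192 + 5×33 + 2×216 = 1833 + 384 + 165 + 432 = 2814
Index = 2328 / 2814 × 100 = 82.7292

82.73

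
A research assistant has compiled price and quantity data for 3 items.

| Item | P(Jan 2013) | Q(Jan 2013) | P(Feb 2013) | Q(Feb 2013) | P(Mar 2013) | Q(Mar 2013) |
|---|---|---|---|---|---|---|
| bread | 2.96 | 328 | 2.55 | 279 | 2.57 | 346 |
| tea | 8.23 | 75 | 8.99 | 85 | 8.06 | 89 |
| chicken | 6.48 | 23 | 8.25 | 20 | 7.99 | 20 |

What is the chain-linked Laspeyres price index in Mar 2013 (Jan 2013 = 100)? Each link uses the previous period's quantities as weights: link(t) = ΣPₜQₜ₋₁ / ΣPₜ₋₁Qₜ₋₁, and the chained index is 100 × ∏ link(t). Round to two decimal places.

93.19

Link Jan 2013→Feb 2013:
ΣP(Feb 2013)Q(Jan 2013) = 2.55×328 + 8.99×75 + 8.25×23 = 836.4 + 674.25 + 189.75 = 1700.4
ΣP(Jan 2013)Q(Jan 2013) = 2.96×328 + 8.23×75 + 6.48×23 = 970.88 + 617.25 + 149.04 = 1737.17
link = 1700.4/1737.17 = 0.978833
Link Feb 2013→Mar 2013:
ΣP(Mar 2013)Q(Feb 2013) = 2.57×279 + 8.06×85 + 7.99×20 = 717.03 + 685.1 + 159.8 = 1561.93
ΣP(Feb 2013)Q(Feb 2013) = 2.55×279 + 8.99×85 + 8.25×20 = 711.45 + 764.15 + 165 = 1640.6
link = 1561.93/1640.6 = 0.952048
Chained index = 100 × 0.978833 × 0.952048 = 93.1896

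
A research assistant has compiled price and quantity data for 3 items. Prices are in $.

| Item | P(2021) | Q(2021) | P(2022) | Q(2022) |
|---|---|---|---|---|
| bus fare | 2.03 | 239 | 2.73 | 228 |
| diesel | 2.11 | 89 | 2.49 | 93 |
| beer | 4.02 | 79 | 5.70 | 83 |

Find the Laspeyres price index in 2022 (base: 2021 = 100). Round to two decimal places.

Laspeyres price index uses base-period quantities as weights.
ΣP(2022)·Q(2021) = 2.73×239 + 2.49×89 + 5.70×79 = 652.47 + 221.61 + 450.3 = 1324.38
ΣP(2021)·Q(2021) = 2.03×239 + 2.11×89 + 4.02×79 = 485.17 + 187.79 + 317.58 = 990.54
Index = 1324.38 / 990.54 × 100 = 133.7028

133.70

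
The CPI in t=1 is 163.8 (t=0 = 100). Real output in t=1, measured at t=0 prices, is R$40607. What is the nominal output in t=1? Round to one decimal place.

Nominal = Real × (Index/100) = 40607 × (163.8/100)
        = 40607 × 1.638 = 66514.2660

66514.3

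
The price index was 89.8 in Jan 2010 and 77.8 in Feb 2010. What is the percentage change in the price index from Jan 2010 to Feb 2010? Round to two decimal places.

Change = (77.8 − 89.8) / 89.8 × 100
       = -12.0 / 89.8 × 100 = -13.3630%

-13.36%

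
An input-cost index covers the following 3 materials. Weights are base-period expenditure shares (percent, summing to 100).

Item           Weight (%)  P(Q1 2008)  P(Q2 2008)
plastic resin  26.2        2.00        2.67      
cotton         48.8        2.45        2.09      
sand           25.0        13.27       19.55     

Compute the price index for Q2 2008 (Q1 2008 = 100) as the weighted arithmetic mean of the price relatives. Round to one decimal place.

plastic resin: 26.2 × (2.67/2.00) = 26.2 × 1.335000 = 34.9770
cotton: 48.8 × (2.09/2.45) = 48.8 × 0.853061 = 41.6294
sand: 25.0 × (19.55/13.27) = 25.0 × 1.473248 = 36.8312
Index = Σ wᵢ·(p₁ᵢ/p₀ᵢ) = 34.9770 + 41.6294 + 36.8312 = 113.4376

113.4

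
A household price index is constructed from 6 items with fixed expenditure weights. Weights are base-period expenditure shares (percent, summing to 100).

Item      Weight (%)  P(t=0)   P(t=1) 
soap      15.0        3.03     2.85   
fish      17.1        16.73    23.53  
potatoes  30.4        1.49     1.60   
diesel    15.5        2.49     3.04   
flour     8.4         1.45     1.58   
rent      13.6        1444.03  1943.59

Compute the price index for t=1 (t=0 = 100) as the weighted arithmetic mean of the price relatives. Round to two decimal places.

soap: 15.0 × (2.85/3.03) = 15.0 × 0.940594 = 14.1089
fish: 17.1 × (23.53/16.73) = 17.1 × 1.406455 = 24.0504
potatoes: 30.4 × (1.60/1.49) = 30.4 × 1.073826 = 32.6443
diesel: 15.5 × (3.04/2.49) = 15.5 × 1.220884 = 18.9237
flour: 8.4 × (1.58/1.45) = 8.4 × 1.089655 = 9.1531
rent: 13.6 × (1943.59/1444.03) = 13.6 × 1.345948 = 18.3049
Index = Σ wᵢ·(p₁ᵢ/p₀ᵢ) = 14.1089 + 24.0504 + 32.6443 + 18.9237 + 9.1531 + 18.3049 = 117.1853

117.19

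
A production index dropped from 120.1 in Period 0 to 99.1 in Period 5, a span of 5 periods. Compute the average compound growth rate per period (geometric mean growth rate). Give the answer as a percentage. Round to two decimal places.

-3.77%

Growth factor = (99.1/120.1)^(1/5) = (0.825146)^(1/5) = 0.962290
Growth rate = 0.962290 − 1 = -0.037710 = -3.7710%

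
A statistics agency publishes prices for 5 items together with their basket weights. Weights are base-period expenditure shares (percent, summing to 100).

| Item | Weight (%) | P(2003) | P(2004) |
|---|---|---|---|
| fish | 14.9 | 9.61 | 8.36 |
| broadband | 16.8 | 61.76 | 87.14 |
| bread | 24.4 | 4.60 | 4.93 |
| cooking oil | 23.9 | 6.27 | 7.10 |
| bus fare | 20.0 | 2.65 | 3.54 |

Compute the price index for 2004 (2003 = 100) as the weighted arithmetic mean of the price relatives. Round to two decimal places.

116.60

fish: 14.9 × (8.36/9.61) = 14.9 × 0.869927 = 12.9619
broadband: 16.8 × (87.14/61.76) = 16.8 × 1.410946 = 23.7039
bread: 24.4 × (4.93/4.60) = 24.4 × 1.071739 = 26.1504
cooking oil: 23.9 × (7.10/6.27) = 23.9 × 1.132376 = 27.0638
bus fare: 20.0 × (3.54/2.65) = 20.0 × 1.335849 = 26.7170
Index = Σ wᵢ·(p₁ᵢ/p₀ᵢ) = 12.9619 + 23.7039 + 26.1504 + 27.0638 + 26.7170 = 116.5970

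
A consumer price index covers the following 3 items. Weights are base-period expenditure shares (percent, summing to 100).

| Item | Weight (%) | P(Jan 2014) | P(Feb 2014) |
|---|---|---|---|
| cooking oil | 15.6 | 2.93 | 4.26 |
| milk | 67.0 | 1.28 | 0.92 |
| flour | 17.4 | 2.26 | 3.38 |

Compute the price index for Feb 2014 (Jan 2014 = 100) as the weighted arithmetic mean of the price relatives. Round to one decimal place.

96.9

cooking oil: 15.6 × (4.26/2.93) = 15.6 × 1.453925 = 22.6812
milk: 67.0 × (0.92/1.28) = 67.0 × 0.718750 = 48.1562
flour: 17.4 × (3.38/2.26) = 17.4 × 1.495575 = 26.0230
Index = Σ wᵢ·(p₁ᵢ/p₀ᵢ) = 22.6812 + 48.1562 + 26.0230 = 96.8605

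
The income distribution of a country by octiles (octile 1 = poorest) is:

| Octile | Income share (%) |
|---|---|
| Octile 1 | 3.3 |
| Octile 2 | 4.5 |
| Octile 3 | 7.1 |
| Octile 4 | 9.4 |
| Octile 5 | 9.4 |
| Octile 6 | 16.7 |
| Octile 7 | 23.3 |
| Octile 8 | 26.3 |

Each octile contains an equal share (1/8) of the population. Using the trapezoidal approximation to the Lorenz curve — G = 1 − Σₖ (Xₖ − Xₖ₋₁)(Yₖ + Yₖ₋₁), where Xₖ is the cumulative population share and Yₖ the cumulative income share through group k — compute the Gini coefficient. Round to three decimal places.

0.355

Cumulative income shares Yₖ: 0.0330, 0.0780, 0.1490, 0.2430, 0.3370, 0.5040, 0.7370, 1.0000
Σ (Xₖ−Xₖ₋₁)(Yₖ+Yₖ₋₁) = (1/8)(0.0330+0.0000) + (1/8)(0.0780+0.0330) + (1/8)(0.1490+0.0780) + (1/8)(0.2430+0.1490) + (1/8)(0.3370+0.2430) + (1/8)(0.5040+0.3370) + (1/8)(0.7370+0.5040) + (1/8)(1.0000+0.7370)
  = 0.0041 + 0.0139 + 0.0284 + 0.0490 + 0.0725 + 0.1051 + 0.1551 + 0.2171 = 0.6452
G = 1 − 0.6452 = 0.3548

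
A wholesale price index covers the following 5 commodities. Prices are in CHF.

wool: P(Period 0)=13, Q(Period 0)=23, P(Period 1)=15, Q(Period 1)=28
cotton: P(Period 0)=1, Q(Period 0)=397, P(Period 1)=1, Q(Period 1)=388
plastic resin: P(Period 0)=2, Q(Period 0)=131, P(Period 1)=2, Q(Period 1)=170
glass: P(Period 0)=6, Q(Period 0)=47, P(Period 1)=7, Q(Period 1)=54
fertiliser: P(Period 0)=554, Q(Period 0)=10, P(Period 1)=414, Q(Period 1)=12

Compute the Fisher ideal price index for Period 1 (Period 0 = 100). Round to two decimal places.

Laspeyres component (base-period weights):
ΣP(Period 1)Q(Period 0) = 15×23 + 1×397 + 2×131 + 7×47 + 414×10 = 345 + 397 + 262 + 329 + 4140 = 5473
ΣP(Period 0)Q(Period 0) = 13×23 + 1×397 + 2×131 + 6×47 + 554×10 = 299 + 397 + 262 + 282 + 5540 = 6780
L = 5473 / 6780 × 100 = 80.7227
Paasche component (current-period weights):
ΣP(Period 1)Q(Period 1) = 15×28 + 1×388 + 2×170 + 7×54 + 414×12 = 420 + 388 + 340 + 378 + 4968 = 6494
ΣP(Period 0)Q(Period 1) = 13×28 + 1×388 + 2×170 + 6×54 + 554×12 = 364 + 388 + 340 + 324 + 6648 = 8064
P = 6494 / 8064 × 100 = 80.5308
Fisher = √(L × P) = √(80.7227 × 80.5308) = 80.6267

80.63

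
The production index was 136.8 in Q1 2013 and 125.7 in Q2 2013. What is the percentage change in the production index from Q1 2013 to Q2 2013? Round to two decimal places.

Change = (125.7 − 136.8) / 136.8 × 100
       = -11.1 / 136.8 × 100 = -8.1140%

-8.11%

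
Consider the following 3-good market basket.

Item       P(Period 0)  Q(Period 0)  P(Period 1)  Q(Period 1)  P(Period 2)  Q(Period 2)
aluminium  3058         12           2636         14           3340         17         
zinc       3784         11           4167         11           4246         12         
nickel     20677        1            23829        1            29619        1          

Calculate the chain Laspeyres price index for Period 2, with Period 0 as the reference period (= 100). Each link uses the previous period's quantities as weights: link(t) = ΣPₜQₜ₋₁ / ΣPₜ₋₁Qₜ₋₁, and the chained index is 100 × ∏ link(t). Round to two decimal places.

Link Period 0→Period 1:
ΣP(Period 1)Q(Period 0) = 2636×12 + 4167×11 + 23829×1 = 31632 + 45837 + 23829 = 101298
ΣP(Period 0)Q(Period 0) = 3058×12 + 3784×11 + 20677×1 = 36696 + 41624 + 20677 = 98997
link = 101298/98997 = 1.023243
Link Period 1→Period 2:
ΣP(Period 2)Q(Period 1) = 3340×14 + 4246×11 + 29619×1 = 46760 + 46706 + 29619 = 123085
ΣP(Period 1)Q(Period 1) = 2636×14 + 4167×11 + 23829×1 = 36904 + 45837 + 23829 = 106570
link = 123085/106570 = 1.154969
Chained index = 100 × 1.023243 × 1.154969 = 118.1814

118.18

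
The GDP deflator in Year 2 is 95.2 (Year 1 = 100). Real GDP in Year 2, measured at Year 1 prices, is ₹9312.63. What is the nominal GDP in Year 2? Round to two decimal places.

Nominal = Real × (Index/100) = 9312.63 × (95.2/100)
        = 9312.63 × 0.952 = 8865.6238

8865.62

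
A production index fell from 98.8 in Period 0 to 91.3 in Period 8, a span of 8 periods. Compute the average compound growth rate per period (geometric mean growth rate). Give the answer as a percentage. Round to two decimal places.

Growth factor = (91.3/98.8)^(1/8) = (0.924089)^(1/8) = 0.990180
Growth rate = 0.990180 − 1 = -0.009820 = -0.9820%

-0.98%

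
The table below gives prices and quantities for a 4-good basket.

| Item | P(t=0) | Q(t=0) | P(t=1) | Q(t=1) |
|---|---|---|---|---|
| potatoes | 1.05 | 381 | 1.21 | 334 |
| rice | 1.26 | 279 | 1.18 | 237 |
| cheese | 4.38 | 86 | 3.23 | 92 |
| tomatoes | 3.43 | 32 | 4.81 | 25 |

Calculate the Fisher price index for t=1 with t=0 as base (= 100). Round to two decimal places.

97.73

Laspeyres component (base-period weights):
ΣP(t=1)Q(t=0) = 1.21×381 + 1.18×279 + 3.23×86 + 4.81×32 = 461.01 + 329.22 + 277.78 + 153.92 = 1221.93
ΣP(t=0)Q(t=0) = 1.05×381 + 1.26×279 + 4.38×86 + 3.43×32 = 400.05 + 351.54 + 376.68 + 109.76 = 1238.03
L = 1221.93 / 1238.03 × 100 = 98.6995
Paasche component (current-period weights):
ΣP(t=1)Q(t=1) = 1.21×334 + 1.18×237 + 3.23×92 + 4.81×25 = 404.14 + 279.66 + 297.16 + 120.25 = 1101.21
ΣP(t=0)Q(t=1) = 1.05×334 + 1.26×237 + 4.38×92 + 3.43×25 = 350.7 + 298.62 + 402.96 + 85.75 = 1138.03
P = 1101.21 / 1138.03 × 100 = 96.7646
Fisher = √(L × P) = √(98.6995 × 96.7646) = 97.7273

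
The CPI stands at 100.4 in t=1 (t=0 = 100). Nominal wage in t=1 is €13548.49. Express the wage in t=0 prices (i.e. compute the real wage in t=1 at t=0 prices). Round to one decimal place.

Real = Nominal ÷ (Index/100) = 13548.49 ÷ (100.4/100)
     = 13548.49 ÷ 1.004 = 13494.5120

13494.5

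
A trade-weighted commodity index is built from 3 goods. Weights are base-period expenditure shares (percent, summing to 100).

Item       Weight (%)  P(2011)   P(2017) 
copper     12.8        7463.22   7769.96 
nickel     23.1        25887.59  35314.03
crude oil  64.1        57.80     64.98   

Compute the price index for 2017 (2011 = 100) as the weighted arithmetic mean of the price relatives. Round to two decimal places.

copper: 12.8 × (7769.96/7463.22) = 12.8 × 1.041100 = 13.3261
nickel: 23.1 × (35314.03/25887.59) = 23.1 × 1.364130 = 31.5114
crude oil: 64.1 × (64.98/57.80) = 64.1 × 1.124221 = 72.0626
Index = Σ wᵢ·(p₁ᵢ/p₀ᵢ) = 13.3261 + 31.5114 + 72.0626 = 116.9001

116.90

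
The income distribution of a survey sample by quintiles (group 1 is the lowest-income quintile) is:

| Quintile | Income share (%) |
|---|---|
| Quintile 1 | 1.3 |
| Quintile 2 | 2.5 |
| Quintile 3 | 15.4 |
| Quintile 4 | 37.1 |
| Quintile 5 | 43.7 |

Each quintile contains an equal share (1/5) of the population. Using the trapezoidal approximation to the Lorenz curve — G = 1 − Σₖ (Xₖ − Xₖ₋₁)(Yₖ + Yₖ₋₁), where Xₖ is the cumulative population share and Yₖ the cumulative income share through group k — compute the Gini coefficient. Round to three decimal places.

0.478

Cumulative income shares Yₖ: 0.0130, 0.0380, 0.1920, 0.5630, 1.0000
Σ (Xₖ−Xₖ₋₁)(Yₖ+Yₖ₋₁) = (1/5)(0.0130+0.0000) + (1/5)(0.0380+0.0130) + (1/5)(0.1920+0.0380) + (1/5)(0.5630+0.1920) + (1/5)(1.0000+0.5630)
  = 0.0026 + 0.0102 + 0.0460 + 0.1510 + 0.3126 = 0.5224
G = 1 − 0.5224 = 0.4776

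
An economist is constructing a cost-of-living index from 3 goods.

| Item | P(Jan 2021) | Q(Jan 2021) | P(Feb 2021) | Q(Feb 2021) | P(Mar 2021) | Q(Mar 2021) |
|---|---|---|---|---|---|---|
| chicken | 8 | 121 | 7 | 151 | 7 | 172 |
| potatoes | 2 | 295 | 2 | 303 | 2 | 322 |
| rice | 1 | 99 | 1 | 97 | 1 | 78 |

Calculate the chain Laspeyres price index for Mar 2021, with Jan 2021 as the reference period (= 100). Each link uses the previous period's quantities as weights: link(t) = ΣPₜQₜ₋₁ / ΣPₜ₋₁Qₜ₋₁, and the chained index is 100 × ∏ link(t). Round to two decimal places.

Link Jan 2021→Feb 2021:
ΣP(Feb 2021)Q(Jan 2021) = 7×121 + 2×295 + 1×99 = 847 + 590 + 99 = 1536
ΣP(Jan 2021)Q(Jan 2021) = 8×121 + 2×295 + 1×99 = 968 + 590 + 99 = 1657
link = 1536/1657 = 0.926976
Link Feb 2021→Mar 2021:
ΣP(Mar 2021)Q(Feb 2021) = 7×151 + 2×303 + 1×97 = 1057 + 606 + 97 = 1760
ΣP(Feb 2021)Q(Feb 2021) = 7×151 + 2×303 + 1×97 = 1057 + 606 + 97 = 1760
link = 1760/1760 = 1.000000
Chained index = 100 × 0.926976 × 1.000000 = 92.6976

92.70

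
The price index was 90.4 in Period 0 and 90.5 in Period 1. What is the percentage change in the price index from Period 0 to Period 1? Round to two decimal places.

Change = (90.5 − 90.4) / 90.4 × 100
       = 0.1 / 90.4 × 100 = 0.1106%

0.11%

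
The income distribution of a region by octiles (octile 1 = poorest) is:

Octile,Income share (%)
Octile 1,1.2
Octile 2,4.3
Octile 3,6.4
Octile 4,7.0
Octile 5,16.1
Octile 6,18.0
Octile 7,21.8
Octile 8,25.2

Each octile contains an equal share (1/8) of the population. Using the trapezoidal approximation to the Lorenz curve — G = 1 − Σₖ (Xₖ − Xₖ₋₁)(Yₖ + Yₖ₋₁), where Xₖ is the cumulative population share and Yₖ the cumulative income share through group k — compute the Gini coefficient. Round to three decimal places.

Cumulative income shares Yₖ: 0.0120, 0.0550, 0.1190, 0.1890, 0.3500, 0.5300, 0.7480, 1.0000
Σ (Xₖ−Xₖ₋₁)(Yₖ+Yₖ₋₁) = (1/8)(0.0120+0.0000) + (1/8)(0.0550+0.0120) + (1/8)(0.1190+0.0550) + (1/8)(0.1890+0.1190) + (1/8)(0.3500+0.1890) + (1/8)(0.5300+0.3500) + (1/8)(0.7480+0.5300) + (1/8)(1.0000+0.7480)
  = 0.0015 + 0.0084 + 0.0217 + 0.0385 + 0.0674 + 0.1100 + 0.1598 + 0.2185 = 0.6258
G = 1 − 0.6258 = 0.3742

0.374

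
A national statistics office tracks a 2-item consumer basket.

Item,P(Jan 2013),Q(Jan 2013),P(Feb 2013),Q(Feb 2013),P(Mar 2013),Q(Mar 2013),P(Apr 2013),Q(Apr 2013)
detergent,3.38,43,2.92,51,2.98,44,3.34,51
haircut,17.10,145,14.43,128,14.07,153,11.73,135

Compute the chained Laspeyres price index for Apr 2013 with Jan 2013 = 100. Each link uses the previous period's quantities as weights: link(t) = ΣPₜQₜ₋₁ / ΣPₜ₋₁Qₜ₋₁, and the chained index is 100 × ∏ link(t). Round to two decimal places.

70.29

Link Jan 2013→Feb 2013:
ΣP(Feb 2013)Q(Jan 2013) = 2.92×43 + 14.43×145 = 125.56 + 2092.35 = 2217.91
ΣP(Jan 2013)Q(Jan 2013) = 3.38×43 + 17.10×145 = 145.34 + 2479.5 = 2624.84
link = 2217.91/2624.84 = 0.844970
Link Feb 2013→Mar 2013:
ΣP(Mar 2013)Q(Feb 2013) = 2.98×51 + 14.07×128 = 151.98 + 1800.96 = 1952.94
ΣP(Feb 2013)Q(Feb 2013) = 2.92×51 + 14.43×128 = 148.92 + 1847.04 = 1995.96
link = 1952.94/1995.96 = 0.978446
Link Mar 2013→Apr 2013:
ΣP(Apr 2013)Q(Mar 2013) = 3.34×44 + 11.73×153 = 146.96 + 1794.69 = 1941.65
ΣP(Mar 2013)Q(Mar 2013) = 2.98×44 + 14.07×153 = 131.12 + 2152.71 = 2283.83
link = 1941.65/2283.83 = 0.850173
Chained index = 100 × 0.844970 × 0.978446 × 0.850173 = 70.2887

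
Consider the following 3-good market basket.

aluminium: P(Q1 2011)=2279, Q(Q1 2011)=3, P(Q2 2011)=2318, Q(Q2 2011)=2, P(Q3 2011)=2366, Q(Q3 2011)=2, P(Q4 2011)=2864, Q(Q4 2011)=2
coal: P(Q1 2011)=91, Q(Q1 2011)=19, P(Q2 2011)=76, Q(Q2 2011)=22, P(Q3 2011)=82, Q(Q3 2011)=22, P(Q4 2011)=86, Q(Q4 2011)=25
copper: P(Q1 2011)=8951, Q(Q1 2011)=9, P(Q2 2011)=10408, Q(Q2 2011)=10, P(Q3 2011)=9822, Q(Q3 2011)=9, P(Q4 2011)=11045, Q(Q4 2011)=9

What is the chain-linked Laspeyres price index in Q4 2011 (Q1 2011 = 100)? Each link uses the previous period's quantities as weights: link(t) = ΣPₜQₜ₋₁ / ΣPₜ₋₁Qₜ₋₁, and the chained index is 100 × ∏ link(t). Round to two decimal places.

Link Q1 2011→Q2 2011:
ΣP(Q2 2011)Q(Q1 2011) = 2318×3 + 76×19 + 10408×9 = 6954 + 1444 + 93672 = 102070
ΣP(Q1 2011)Q(Q1 2011) = 2279×3 + 91×19 + 8951×9 = 6837 + 1729 + 80559 = 89125
link = 102070/89125 = 1.145245
Link Q2 2011→Q3 2011:
ΣP(Q3 2011)Q(Q2 2011) = 2366×2 + 82×22 + 9822×10 = 4732 + 1804 + 98220 = 104756
ΣP(Q2 2011)Q(Q2 2011) = 2318×2 + 76×22 + 10408×10 = 4636 + 1672 + 104080 = 110388
link = 104756/110388 = 0.948980
Link Q3 2011→Q4 2011:
ΣP(Q4 2011)Q(Q3 2011) = 2864×2 + 86×22 + 11045×9 = 5728 + 1892 + 99405 = 107025
ΣP(Q3 2011)Q(Q3 2011) = 2366×2 + 82×22 + 9822×9 = 4732 + 1804 + 88398 = 94934
link = 107025/94934 = 1.127362
Chained index = 100 × 1.145245 × 0.948980 × 1.127362 = 122.5234

122.52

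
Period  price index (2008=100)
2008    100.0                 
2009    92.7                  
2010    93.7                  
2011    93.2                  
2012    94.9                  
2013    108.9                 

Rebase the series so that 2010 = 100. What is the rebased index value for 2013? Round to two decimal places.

Rebased(2013) = 108.9 / 93.7 × 100 = 116.2220

116.22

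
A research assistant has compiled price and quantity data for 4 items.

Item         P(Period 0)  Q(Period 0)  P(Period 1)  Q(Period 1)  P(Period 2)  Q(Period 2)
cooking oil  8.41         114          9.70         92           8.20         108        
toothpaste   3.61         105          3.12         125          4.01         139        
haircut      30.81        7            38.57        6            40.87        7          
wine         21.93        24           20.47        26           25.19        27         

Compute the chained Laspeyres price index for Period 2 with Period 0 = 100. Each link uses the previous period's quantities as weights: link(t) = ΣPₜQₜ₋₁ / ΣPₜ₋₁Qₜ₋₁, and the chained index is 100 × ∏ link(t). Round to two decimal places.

111.19

Link Period 0→Period 1:
ΣP(Period 1)Q(Period 0) = 9.70×114 + 3.12×105 + 38.57×7 + 20.47×24 = 1105.8 + 327.6 + 269.99 + 491.28 = 2194.67
ΣP(Period 0)Q(Period 0) = 8.41×114 + 3.61×105 + 30.81×7 + 21.93×24 = 958.74 + 379.05 + 215.67 + 526.32 = 2079.78
link = 2194.67/2079.78 = 1.055241
Link Period 1→Period 2:
ΣP(Period 2)Q(Period 1) = 8.20×92 + 4.01×125 + 40.87×6 + 25.19×26 = 754.4 + 501.25 + 245.22 + 654.94 = 2155.81
ΣP(Period 1)Q(Period 1) = 9.70×92 + 3.12×125 + 38.57×6 + 20.47×26 = 892.4 + 390 + 231.42 + 532.22 = 2046.04
link = 2155.81/2046.04 = 1.053650
Chained index = 100 × 1.055241 × 1.053650 = 111.1855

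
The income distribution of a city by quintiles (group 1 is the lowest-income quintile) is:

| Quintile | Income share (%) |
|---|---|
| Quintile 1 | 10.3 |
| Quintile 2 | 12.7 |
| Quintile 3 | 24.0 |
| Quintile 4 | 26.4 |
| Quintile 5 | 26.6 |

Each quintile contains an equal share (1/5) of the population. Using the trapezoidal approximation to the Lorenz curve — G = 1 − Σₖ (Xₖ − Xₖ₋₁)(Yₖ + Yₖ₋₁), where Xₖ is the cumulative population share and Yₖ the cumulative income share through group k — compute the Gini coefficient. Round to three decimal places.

Cumulative income shares Yₖ: 0.1030, 0.2300, 0.4700, 0.7340, 1.0000
Σ (Xₖ−Xₖ₋₁)(Yₖ+Yₖ₋₁) = (1/5)(0.1030+0.0000) + (1/5)(0.2300+0.1030) + (1/5)(0.4700+0.2300) + (1/5)(0.7340+0.4700) + (1/5)(1.0000+0.7340)
  = 0.0206 + 0.0666 + 0.1400 + 0.2408 + 0.3468 = 0.8148
G = 1 − 0.8148 = 0.1852

0.185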